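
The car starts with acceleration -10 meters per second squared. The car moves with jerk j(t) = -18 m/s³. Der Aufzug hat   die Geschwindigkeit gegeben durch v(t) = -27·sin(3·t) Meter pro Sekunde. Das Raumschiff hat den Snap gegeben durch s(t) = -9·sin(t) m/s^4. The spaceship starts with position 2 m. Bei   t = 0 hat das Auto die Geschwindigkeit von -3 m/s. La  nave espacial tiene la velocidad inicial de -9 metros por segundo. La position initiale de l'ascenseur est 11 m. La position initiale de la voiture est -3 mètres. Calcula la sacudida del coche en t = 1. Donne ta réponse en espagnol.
Tenemos la sacudida j(t) = -18. Sustituyendo t = 1: j(1) = -18.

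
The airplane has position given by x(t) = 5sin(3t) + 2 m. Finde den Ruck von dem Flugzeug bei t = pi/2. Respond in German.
Ausgehend von der Position x(t) = 5·sin(3·t) + 2, nehmen wir 3 Ableitungen. Mit d/dt von x(t) finden wir v(t) = 15·cos(3·t). Mit d/dt von v(t) finden wir a(t) = -45·sin(3·t). Die Ableitung von der Beschleunigung ergibt den Ruck: j(t) = -135·cos(3·t). Wir haben den Ruck j(t) = -135·cos(3·t). Durch Einsetzen von t = pi/2: j(pi/2) = 0.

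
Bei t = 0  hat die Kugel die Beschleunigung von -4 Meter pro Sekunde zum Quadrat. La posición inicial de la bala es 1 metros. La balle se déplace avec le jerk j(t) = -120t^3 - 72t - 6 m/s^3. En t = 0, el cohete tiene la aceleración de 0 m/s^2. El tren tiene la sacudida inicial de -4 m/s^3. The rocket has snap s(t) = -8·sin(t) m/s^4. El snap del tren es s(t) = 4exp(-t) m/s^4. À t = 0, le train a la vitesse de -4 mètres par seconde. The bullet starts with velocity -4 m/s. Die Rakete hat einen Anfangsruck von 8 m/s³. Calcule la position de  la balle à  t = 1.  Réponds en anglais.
To solve this, we need to take 3 integrals of our jerk equation j(t) = -120·t^3 - 72·t - 6. Integrating jerk and using the initial condition a(0) = -4, we get a(t) = -30·t^4 - 36·t^2 - 6·t - 4. Integrating acceleration and using the initial condition v(0) = -4, we get v(t) = -6·t^5 - 12·t^3 - 3·t^2 - 4·t - 4. The integral of velocity, with x(0) = 1, gives position: x(t) = -t^6 - 3·t^4 - t^3 - 2·t^2 - 4·t + 1. From the given position equation x(t) = -t^6 - 3·t^4 - t^3 - 2·t^2 - 4·t + 1, we substitute t = 1 to get x = -10.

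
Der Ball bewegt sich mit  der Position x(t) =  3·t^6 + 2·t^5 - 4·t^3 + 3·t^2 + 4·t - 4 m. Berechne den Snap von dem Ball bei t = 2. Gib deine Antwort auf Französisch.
En partant de la position x(t) = 3·t^6 + 2·t^5 - 4·t^3 + 3·t^2 + 4·t - 4, nous prenons 4 dérivées. La dérivée de la position donne la vitesse: v(t) = 18·t^5 + 10·t^4 - 12·t^2 + 6·t + 4. En dérivant la vitesse, nous obtenons l'accélération: a(t) = 90·t^4 + 40·t^3 - 24·t + 6. La dérivée de l'accélération donne le jerk: j(t) = 360·t^3 + 120·t^2 - 24. En dérivant le jerk, nous obtenons le snap: s(t) = 1080·t^2 + 240·t. Nous avons le snap s(t) = 1080·t^2 + 240·t. En substituant t = 2: s(2) = 4800.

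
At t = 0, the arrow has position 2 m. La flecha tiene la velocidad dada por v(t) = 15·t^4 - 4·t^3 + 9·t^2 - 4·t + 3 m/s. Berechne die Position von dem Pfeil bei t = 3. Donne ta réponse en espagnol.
Necesitamos integrar nuestra ecuación de la velocidad v(t) = 15·t^4 - 4·t^3 + 9·t^2 - 4·t + 3 1 vez. La integral de la velocidad es la posición. Usando x(0) = 2, obtenemos x(t) = 3·t^5 - t^4 + 3·t^3 - 2·t^2 + 3·t + 2. Tenemos la posición x(t) = 3·t^5 - t^4 + 3·t^3 - 2·t^2 + 3·t + 2. Sustituyendo t = 3: x(3) = 722.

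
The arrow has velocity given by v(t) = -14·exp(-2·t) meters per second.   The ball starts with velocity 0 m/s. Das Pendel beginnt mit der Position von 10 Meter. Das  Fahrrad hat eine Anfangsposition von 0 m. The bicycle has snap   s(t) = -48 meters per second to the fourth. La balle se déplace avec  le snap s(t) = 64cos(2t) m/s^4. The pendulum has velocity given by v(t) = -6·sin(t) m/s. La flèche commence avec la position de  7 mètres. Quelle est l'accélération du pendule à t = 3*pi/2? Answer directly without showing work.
À t = 3*pi/2, a = 0.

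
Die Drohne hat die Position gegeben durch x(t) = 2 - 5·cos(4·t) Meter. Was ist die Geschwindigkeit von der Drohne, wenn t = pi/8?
Um dies zu lösen, müssen wir 1 Ableitung unserer Gleichung für die Position x(t) = 2 - 5·cos(4·t) nehmen. Die Ableitung von der Position ergibt die Geschwindigkeit: v(t) = 20·sin(4·t). Wir haben die Geschwindigkeit v(t) = 20·sin(4·t). Durch Einsetzen von t = pi/8: v(pi/8) = 20.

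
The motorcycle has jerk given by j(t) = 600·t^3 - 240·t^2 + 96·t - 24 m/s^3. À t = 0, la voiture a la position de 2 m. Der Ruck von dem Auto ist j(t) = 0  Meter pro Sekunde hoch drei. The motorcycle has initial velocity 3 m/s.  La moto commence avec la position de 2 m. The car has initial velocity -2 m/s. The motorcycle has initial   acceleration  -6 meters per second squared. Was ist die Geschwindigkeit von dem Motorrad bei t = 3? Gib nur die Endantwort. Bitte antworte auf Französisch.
La vitesse à t = 3 est v = 5979.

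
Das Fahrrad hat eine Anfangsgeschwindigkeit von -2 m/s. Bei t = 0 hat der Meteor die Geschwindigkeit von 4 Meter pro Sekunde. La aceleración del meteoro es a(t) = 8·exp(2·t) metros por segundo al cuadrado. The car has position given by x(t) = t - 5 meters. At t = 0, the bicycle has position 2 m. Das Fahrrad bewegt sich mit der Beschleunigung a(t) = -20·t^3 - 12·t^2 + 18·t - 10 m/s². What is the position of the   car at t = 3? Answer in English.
From the given position equation x(t) = t - 5, we substitute t = 3 to get x = -2.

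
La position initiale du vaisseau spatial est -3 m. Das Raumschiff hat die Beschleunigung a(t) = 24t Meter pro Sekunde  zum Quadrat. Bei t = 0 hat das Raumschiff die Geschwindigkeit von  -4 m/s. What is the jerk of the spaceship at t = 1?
Starting from acceleration a(t) = 24·t, we take 1 derivative. The derivative of acceleration gives jerk: j(t) = 24. Using j(t) = 24 and substituting t = 1, we find j = 24.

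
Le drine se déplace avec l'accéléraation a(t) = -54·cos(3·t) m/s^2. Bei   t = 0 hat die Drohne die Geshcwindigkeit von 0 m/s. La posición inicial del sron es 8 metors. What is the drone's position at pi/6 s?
To solve this, we need to take 2 integrals of our acceleration equation a(t) = -54·cos(3·t). The integral of acceleration is velocity. Using v(0) = 0, we get v(t) = -18·sin(3·t). The integral of velocity, with x(0) = 8, gives position: x(t) = 6·cos(3·t) + 2. From the given position equation x(t) = 6·cos(3·t) + 2, we substitute t = pi/6 to get x = 2.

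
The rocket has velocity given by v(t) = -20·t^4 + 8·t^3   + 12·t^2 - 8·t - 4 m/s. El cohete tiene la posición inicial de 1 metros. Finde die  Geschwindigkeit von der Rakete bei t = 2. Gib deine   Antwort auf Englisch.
From the given velocity equation v(t) = -20·t^4 + 8·t^3 + 12·t^2 - 8·t - 4, we substitute t = 2 to get v = -228.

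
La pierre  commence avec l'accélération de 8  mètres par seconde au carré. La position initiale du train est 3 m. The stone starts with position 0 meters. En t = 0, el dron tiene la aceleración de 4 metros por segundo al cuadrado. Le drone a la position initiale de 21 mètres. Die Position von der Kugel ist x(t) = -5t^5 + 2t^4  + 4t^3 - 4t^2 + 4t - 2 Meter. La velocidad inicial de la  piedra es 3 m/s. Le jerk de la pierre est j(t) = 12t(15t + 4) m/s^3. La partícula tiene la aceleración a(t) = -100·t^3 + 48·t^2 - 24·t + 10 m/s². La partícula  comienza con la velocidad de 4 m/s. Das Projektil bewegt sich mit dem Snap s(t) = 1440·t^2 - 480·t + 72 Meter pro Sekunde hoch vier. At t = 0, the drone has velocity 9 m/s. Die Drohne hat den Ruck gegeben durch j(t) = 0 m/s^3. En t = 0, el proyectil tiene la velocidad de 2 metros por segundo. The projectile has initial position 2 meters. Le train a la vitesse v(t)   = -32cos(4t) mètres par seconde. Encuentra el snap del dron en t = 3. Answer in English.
We must differentiate our jerk equation j(t) = 0 1 time. Differentiating jerk, we get snap: s(t) = 0. From the given snap equation s(t) = 0, we substitute t = 3 to get s = 0.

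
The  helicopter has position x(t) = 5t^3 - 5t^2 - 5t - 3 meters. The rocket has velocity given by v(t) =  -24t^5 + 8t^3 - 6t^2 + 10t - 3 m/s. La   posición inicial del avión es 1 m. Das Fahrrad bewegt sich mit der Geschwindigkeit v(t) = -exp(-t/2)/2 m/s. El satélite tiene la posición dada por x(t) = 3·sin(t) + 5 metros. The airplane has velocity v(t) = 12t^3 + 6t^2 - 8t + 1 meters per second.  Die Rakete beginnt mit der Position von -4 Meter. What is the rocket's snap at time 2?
Starting from velocity v(t) = -24·t^5 + 8·t^3 - 6·t^2 + 10·t - 3, we take 3 derivatives. Taking d/dt of v(t), we find a(t) = -120·t^4 + 24·t^2 - 12·t + 10. Taking d/dt of a(t), we find j(t) = -480·t^3 + 48·t - 12. Differentiating jerk, we get snap: s(t) = 48 - 1440·t^2. We have snap s(t) = 48 - 1440·t^2. Substituting t = 2: s(2) = -5712.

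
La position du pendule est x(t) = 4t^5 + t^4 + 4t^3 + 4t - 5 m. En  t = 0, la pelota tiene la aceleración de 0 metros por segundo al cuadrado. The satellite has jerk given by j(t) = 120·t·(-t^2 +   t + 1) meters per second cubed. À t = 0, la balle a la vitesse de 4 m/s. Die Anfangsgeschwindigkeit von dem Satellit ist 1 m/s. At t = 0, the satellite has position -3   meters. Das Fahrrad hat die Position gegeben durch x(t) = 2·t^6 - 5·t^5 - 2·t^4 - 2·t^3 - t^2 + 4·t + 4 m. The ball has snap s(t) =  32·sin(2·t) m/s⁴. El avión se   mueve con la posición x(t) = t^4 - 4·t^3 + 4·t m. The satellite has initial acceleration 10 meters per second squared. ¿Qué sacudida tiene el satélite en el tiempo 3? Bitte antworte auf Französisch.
De l'équation du jerk j(t) = 120·t·(-t^2 + t + 1), nous substituons t = 3 pour obtenir j = -1800.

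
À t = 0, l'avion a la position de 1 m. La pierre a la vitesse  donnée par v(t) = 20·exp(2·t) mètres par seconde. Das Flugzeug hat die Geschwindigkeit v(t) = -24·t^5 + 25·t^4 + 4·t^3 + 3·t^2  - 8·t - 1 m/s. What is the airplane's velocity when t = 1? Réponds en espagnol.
Tenemos la velocidad v(t) = -24·t^5 + 25·t^4 + 4·t^3 + 3·t^2 - 8·t - 1. Sustituyendo t = 1: v(1) = -1.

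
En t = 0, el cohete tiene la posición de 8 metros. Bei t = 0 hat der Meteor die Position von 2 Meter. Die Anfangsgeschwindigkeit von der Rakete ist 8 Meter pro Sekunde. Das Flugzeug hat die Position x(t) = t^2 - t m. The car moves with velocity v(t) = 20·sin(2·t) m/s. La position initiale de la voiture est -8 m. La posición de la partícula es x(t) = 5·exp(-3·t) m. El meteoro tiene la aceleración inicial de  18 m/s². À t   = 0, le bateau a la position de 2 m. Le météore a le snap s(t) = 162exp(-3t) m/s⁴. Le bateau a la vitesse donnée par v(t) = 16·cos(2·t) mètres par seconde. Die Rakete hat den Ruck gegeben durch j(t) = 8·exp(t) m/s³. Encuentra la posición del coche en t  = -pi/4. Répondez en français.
Nous devons trouver la primitive de notre équation de la vitesse v(t) = 20·sin(2·t) 1 fois. En prenant ∫v(t)dt et en appliquant x(0) = -8, nous trouvons x(t) = 2 - 10·cos(2·t). En utilisant x(t) = 2 - 10·cos(2·t) et en substituant t = -pi/4, nous trouvons x = 2.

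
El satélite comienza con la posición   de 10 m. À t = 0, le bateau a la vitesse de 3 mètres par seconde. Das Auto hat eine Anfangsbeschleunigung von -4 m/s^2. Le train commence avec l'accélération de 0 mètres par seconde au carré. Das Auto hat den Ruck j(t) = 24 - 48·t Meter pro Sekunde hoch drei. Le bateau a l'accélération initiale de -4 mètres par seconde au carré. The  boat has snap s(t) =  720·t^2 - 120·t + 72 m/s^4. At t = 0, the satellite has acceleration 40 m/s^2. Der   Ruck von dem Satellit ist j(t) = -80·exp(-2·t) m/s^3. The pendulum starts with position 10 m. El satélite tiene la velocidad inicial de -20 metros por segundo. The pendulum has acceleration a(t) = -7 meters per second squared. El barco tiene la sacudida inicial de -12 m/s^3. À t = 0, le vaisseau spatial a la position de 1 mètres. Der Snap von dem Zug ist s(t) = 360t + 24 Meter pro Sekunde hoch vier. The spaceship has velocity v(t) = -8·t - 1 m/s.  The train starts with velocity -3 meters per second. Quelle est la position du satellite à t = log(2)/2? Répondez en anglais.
To solve this, we need to take 3 antiderivatives of our jerk equation j(t) = -80·exp(-2·t). The integral of jerk, with a(0) = 40, gives acceleration: a(t) = 40·exp(-2·t). The antiderivative of acceleration is velocity. Using v(0) = -20, we get v(t) = -20·exp(-2·t). The antiderivative of velocity is position. Using x(0) = 10, we get x(t) = 10·exp(-2·t). Using x(t) = 10·exp(-2·t) and substituting t = log(2)/2, we find x = 5.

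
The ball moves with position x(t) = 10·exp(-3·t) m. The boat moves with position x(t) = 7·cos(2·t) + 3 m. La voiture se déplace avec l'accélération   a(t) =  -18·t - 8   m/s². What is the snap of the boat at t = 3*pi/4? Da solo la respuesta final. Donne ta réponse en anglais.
At t = 3*pi/4, s = 0.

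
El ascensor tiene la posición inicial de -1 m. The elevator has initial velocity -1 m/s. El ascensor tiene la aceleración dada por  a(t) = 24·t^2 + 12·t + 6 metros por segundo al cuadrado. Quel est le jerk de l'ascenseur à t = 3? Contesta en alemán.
Wir müssen unsere Gleichung für die Beschleunigung a(t) = 24·t^2 + 12·t + 6 1-mal ableiten. Mit d/dt von a(t) finden wir j(t) = 48·t + 12. Wir haben den Ruck j(t) = 48·t + 12. Durch Einsetzen von t = 3: j(3) = 156.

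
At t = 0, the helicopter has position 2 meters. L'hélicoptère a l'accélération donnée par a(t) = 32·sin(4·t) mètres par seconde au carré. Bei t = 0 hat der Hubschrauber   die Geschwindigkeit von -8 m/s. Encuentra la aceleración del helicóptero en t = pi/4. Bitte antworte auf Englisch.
Using a(t) = 32·sin(4·t) and substituting t = pi/4, we find a = 0.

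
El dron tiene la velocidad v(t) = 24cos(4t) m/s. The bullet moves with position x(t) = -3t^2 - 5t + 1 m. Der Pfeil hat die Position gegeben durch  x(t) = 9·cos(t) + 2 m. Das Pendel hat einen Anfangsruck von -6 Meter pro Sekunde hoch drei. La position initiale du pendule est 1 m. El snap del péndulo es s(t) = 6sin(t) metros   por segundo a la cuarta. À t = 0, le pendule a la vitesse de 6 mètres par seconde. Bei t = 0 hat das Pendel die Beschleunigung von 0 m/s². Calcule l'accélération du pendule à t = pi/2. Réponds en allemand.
Wir müssen das Integral unserer Gleichung für den Snap s(t) = 6·sin(t) 2-mal finden. Das Integral von dem Snap ist der Ruck. Mit j(0) = -6 erhalten wir j(t) = -6·cos(t). Durch Integration von dem Ruck und Verwendung der Anfangsbedingung a(0) = 0, erhalten wir a(t) = -6·sin(t). Wir haben die Beschleunigung a(t) = -6·sin(t). Durch Einsetzen von t = pi/2: a(pi/2) = -6.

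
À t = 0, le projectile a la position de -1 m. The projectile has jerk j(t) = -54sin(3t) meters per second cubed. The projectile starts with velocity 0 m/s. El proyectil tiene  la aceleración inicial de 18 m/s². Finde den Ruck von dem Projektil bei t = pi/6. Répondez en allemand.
Aus der Gleichung für den Ruck j(t) = -54·sin(3·t), setzen wir t = pi/6 ein und erhalten j = -54.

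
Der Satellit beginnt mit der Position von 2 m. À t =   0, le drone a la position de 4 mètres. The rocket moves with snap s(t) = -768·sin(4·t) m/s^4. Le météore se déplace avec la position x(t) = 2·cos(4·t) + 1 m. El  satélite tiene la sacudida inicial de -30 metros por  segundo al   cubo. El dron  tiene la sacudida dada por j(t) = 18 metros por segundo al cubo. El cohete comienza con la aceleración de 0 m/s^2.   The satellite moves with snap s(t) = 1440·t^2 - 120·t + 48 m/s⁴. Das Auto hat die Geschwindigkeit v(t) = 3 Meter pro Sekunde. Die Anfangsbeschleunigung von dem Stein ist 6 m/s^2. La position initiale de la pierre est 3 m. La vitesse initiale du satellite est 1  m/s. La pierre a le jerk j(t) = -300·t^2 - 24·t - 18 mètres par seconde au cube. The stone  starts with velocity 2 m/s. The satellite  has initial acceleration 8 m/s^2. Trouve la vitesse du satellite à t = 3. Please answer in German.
Ausgehend von dem Snap s(t) = 1440·t^2 - 120·t + 48, nehmen wir 3 Integrale. Mit ∫s(t)dt und Anwendung von j(0) = -30, finden wir j(t) = 480·t^3 - 60·t^2 + 48·t - 30. Durch Integration von dem Ruck und Verwendung der Anfangsbedingung a(0) = 8, erhalten wir a(t) = 120·t^4 - 20·t^3 + 24·t^2 - 30·t + 8. Das Integral von der Beschleunigung, mit v(0) = 1, ergibt die Geschwindigkeit: v(t) = 24·t^5 - 5·t^4 + 8·t^3 - 15·t^2 + 8·t + 1. Mit v(t) = 24·t^5 - 5·t^4 + 8·t^3 - 15·t^2 + 8·t + 1 und Einsetzen von t = 3, finden wir v = 5533.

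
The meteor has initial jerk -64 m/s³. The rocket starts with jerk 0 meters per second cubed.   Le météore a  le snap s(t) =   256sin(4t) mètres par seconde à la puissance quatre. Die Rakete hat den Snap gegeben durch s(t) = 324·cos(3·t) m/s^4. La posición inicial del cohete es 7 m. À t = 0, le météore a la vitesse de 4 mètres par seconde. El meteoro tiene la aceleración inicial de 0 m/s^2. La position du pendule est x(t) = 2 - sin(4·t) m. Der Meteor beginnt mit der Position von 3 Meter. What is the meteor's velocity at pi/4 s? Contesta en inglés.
To solve this, we need to take 3 integrals of our snap equation s(t) = 256·sin(4·t). The integral of snap is jerk. Using j(0) = -64, we get j(t) = -64·cos(4·t). Taking ∫j(t)dt and applying a(0) = 0, we find a(t) = -16·sin(4·t). The integral of acceleration, with v(0) = 4, gives velocity: v(t) = 4·cos(4·t). Using v(t) = 4·cos(4·t) and substituting t = pi/4, we find v = -4.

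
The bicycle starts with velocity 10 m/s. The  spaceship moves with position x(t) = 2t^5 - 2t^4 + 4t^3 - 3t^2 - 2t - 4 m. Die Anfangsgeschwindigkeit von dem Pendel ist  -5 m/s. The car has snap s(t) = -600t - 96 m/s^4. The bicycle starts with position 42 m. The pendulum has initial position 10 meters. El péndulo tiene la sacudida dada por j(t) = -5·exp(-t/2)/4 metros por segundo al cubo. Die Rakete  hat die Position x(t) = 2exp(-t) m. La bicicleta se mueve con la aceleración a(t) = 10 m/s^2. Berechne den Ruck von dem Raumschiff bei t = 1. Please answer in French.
Nous devons dériver notre équation de la position x(t) = 2·t^5 - 2·t^4 + 4·t^3 - 3·t^2 - 2·t - 4 3 fois. En dérivant la position, nous obtenons la vitesse: v(t) = 10·t^4 - 8·t^3 + 12·t^2 - 6·t - 2. En dérivant la vitesse, nous obtenons l'accélération: a(t) = 40·t^3 - 24·t^2 + 24·t - 6. En dérivant l'accélération, nous obtenons le jerk: j(t) = 120·t^2 - 48·t + 24. Nous avons le jerk j(t) = 120·t^2 - 48·t + 24. En substituant t = 1: j(1) = 96.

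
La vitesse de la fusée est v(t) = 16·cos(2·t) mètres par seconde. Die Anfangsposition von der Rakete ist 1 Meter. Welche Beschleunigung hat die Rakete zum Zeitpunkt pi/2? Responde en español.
Debemos derivar nuestra ecuación de la velocidad v(t) = 16·cos(2·t) 1 vez. Derivando la velocidad, obtenemos la aceleración: a(t) = -32·sin(2·t). Tenemos la aceleración a(t) = -32·sin(2·t). Sustituyendo t = pi/2: a(pi/2) = 0.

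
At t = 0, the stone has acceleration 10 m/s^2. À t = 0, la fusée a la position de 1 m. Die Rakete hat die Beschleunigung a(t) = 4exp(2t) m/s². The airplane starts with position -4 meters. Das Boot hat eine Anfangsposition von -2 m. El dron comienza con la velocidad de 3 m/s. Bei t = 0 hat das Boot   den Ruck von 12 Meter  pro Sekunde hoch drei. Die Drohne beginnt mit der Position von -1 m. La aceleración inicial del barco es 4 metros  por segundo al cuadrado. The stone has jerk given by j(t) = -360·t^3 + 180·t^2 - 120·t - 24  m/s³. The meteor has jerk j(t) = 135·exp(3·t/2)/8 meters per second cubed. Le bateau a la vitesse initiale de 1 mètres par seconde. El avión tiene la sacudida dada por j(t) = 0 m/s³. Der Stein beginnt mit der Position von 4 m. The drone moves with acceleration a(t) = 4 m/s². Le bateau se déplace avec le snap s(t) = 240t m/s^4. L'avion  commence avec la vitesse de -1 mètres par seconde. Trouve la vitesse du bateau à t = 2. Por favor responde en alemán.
Um dies zu lösen, müssen wir 3 Integrale unserer Gleichung für den Snap s(t) = 240·t finden. Das Integral von dem Snap, mit j(0) = 12, ergibt den Ruck: j(t) = 120·t^2 + 12. Die Stammfunktion von dem Ruck, mit a(0) = 4, ergibt die Beschleunigung: a(t) = 40·t^3 + 12·t + 4. Mit ∫a(t)dt und Anwendung von v(0) = 1, finden wir v(t) = 10·t^4 + 6·t^2 + 4·t + 1. Wir haben die Geschwindigkeit v(t) = 10·t^4 + 6·t^2 + 4·t + 1. Durch Einsetzen von t = 2: v(2) = 193.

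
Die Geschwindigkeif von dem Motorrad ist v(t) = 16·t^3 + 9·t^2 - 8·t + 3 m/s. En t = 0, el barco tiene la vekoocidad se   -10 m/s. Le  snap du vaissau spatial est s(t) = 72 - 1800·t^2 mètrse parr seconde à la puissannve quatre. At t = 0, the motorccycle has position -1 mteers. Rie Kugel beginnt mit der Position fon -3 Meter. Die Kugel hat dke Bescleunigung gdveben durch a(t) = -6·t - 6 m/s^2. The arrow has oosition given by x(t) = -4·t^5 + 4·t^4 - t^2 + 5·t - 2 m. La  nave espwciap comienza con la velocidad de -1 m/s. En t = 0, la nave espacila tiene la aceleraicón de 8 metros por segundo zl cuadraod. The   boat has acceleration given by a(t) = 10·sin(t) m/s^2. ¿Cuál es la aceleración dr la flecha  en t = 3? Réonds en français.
En partant de la position x(t) = -4·t^5 + 4·t^4 - t^2 + 5·t - 2, nous prenons 2 dérivées. En dérivant la position, nous obtenons la vitesse: v(t) = -20·t^4 + 16·t^3 - 2·t + 5. En prenant d/dt de v(t), nous trouvons a(t) = -80·t^3 + 48·t^2 - 2. En utilisant a(t) = -80·t^3 + 48·t^2 - 2 et en substituant t = 3, nous trouvons a = -1730.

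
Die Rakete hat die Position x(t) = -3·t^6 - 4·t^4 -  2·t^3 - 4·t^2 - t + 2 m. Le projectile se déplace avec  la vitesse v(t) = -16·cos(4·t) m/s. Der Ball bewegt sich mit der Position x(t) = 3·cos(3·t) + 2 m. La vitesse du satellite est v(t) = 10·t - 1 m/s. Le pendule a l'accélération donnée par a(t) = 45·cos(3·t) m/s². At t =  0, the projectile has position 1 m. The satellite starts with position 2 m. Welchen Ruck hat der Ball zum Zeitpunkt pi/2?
Wir müssen unsere Gleichung für die Position x(t) = 3·cos(3·t) + 2 3-mal ableiten. Die Ableitung von der Position ergibt die Geschwindigkeit: v(t) = -9·sin(3·t). Die Ableitung von der Geschwindigkeit ergibt die Beschleunigung: a(t) = -27·cos(3·t). Mit d/dt von a(t) finden wir j(t) = 81·sin(3·t). Mit j(t) = 81·sin(3·t) und Einsetzen von t = pi/2, finden wir j = -81.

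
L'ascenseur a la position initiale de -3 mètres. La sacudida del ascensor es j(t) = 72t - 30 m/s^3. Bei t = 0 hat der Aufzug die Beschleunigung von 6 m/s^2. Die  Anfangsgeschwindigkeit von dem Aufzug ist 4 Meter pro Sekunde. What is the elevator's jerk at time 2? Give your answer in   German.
Wir haben den Ruck j(t) = 72·t - 30. Durch Einsetzen von t = 2: j(2) = 114.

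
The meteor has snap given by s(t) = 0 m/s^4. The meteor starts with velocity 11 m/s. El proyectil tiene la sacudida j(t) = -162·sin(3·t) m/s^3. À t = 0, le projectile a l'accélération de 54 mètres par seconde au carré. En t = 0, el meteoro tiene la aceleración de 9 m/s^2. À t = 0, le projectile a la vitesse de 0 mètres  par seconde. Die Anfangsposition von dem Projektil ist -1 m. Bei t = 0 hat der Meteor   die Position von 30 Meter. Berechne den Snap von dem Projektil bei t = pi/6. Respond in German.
Um dies zu lösen, müssen wir 1 Ableitung unserer Gleichung für den Ruck j(t) = -162·sin(3·t) nehmen. Durch Ableiten von dem Ruck erhalten wir den Snap: s(t) = -486·cos(3·t). Aus der Gleichung für den Snap s(t) = -486·cos(3·t), setzen wir t = pi/6 ein und erhalten s = 0.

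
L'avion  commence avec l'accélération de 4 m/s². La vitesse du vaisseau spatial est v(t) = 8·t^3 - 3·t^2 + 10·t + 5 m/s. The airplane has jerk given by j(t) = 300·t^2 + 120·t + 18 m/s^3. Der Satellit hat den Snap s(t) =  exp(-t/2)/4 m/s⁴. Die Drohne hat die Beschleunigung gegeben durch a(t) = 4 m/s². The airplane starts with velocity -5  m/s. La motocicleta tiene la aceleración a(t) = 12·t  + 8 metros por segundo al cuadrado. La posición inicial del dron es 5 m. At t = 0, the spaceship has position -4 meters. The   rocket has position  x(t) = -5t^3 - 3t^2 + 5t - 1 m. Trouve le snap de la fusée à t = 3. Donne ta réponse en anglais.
Starting from position x(t) = -5·t^3 - 3·t^2 + 5·t - 1, we take 4 derivatives. Taking d/dt of x(t), we find v(t) = -15·t^2 - 6·t + 5. Taking d/dt of v(t), we find a(t) = -30·t - 6. The derivative of acceleration gives jerk: j(t) = -30. Differentiating jerk, we get snap: s(t) = 0. We have snap s(t) = 0. Substituting t = 3: s(3) = 0.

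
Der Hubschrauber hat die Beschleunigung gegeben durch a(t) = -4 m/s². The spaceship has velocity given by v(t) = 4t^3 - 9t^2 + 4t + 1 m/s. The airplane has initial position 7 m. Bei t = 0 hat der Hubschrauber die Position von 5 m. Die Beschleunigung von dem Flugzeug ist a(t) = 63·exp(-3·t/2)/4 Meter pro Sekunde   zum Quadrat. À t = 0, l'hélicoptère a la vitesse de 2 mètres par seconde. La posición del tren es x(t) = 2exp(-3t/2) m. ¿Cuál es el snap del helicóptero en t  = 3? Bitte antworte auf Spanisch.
Debemos derivar nuestra ecuación de la aceleración a(t) = -4 2 veces. La derivada de la aceleración da la sacudida: j(t) = 0. Tomando d/dt de j(t), encontramos s(t) = 0. Tenemos el snap s(t) = 0. Sustituyendo t = 3: s(3) = 0.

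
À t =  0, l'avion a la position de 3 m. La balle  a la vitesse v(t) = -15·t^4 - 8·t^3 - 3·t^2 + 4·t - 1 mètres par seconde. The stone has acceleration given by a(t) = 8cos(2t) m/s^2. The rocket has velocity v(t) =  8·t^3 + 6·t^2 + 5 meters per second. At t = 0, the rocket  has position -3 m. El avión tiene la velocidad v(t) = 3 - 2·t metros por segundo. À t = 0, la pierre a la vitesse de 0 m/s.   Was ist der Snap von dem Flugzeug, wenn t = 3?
Um dies zu lösen, müssen wir 3 Ableitungen unserer Gleichung für die Geschwindigkeit v(t) = 3 - 2·t nehmen. Mit d/dt von v(t) finden wir a(t) = -2. Durch Ableiten von der Beschleunigung erhalten wir den Ruck: j(t) = 0. Mit d/dt von j(t) finden wir s(t) = 0. Mit s(t) = 0 und Einsetzen von t = 3, finden wir s = 0.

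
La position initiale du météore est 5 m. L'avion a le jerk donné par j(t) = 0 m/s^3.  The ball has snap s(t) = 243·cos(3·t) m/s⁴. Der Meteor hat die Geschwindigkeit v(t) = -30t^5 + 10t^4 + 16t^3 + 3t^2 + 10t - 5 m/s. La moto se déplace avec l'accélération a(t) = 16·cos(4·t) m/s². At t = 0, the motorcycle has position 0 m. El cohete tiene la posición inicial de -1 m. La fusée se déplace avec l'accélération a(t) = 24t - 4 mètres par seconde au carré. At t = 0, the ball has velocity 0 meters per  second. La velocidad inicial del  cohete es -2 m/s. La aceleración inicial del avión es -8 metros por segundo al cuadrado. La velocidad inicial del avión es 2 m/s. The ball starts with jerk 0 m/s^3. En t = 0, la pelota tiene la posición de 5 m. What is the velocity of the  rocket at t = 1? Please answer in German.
Wir müssen die Stammfunktion unserer Gleichung für die Beschleunigung a(t) = 24·t - 4 1-mal finden. Mit ∫a(t)dt und Anwendung von v(0) = -2, finden wir v(t) = 12·t^2 - 4·t - 2. Mit v(t) = 12·t^2 - 4·t - 2 und Einsetzen von t = 1, finden wir v = 6.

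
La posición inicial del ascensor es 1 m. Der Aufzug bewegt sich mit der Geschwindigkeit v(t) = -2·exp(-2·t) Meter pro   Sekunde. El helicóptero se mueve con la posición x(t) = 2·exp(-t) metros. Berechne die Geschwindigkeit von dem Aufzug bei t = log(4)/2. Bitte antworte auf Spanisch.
De la ecuación de la velocidad v(t) = -2·exp(-2·t), sustituimos t = log(4)/2 para obtener v = -1/2.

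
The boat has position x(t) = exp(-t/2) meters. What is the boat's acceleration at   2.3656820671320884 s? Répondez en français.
En partant de la position x(t) = exp(-t/2), nous prenons 2 dérivées. En prenant d/dt de x(t), nous trouvons v(t) = -exp(-t/2)/2. La dérivée de la vitesse donne l'accélération: a(t) = exp(-t/2)/4. Nous avons l'accélération a(t) = exp(-t/2)/4. En substituant t = 2.3656820671320884: a(2.3656820671320884) = 0.0766017470782269.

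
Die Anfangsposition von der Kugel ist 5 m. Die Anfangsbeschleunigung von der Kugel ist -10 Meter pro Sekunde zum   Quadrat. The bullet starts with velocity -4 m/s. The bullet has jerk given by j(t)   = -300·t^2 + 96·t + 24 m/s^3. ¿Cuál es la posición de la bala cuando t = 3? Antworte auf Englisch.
Starting from jerk j(t) = -300·t^2 + 96·t + 24, we take 3 antiderivatives. Integrating jerk and using the initial condition a(0) = -10, we get a(t) = -100·t^3 + 48·t^2 + 24·t - 10. Finding the integral of a(t) and using v(0) = -4: v(t) = -25·t^4 + 16·t^3 + 12·t^2 - 10·t - 4. The integral of velocity is position. Using x(0) = 5, we get x(t) = -5·t^5 + 4·t^4 + 4·t^3 - 5·t^2 - 4·t + 5. From the given position equation x(t) = -5·t^5 + 4·t^4 + 4·t^3 - 5·t^2 - 4·t + 5, we substitute t = 3 to get x = -835.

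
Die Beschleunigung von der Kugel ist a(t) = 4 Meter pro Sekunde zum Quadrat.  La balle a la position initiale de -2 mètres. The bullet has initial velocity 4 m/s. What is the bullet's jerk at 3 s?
We must differentiate our acceleration equation a(t) = 4 1 time. Differentiating acceleration, we get jerk: j(t) = 0. We have jerk j(t) = 0. Substituting t = 3: j(3) = 0.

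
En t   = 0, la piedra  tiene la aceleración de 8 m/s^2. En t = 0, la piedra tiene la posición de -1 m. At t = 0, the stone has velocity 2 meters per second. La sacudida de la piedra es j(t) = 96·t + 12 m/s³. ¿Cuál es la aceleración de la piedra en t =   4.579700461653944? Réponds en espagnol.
Necesitamos integrar nuestra ecuación de la sacudida j(t) = 96·t + 12 1 vez. Tomando ∫j(t)dt y aplicando a(0) = 8, encontramos a(t) = 48·t^2 + 12·t + 8. Usando a(t) = 48·t^2 + 12·t + 8 y sustituyendo t = 4.579700461653944, encontramos a = 1069.69190882657.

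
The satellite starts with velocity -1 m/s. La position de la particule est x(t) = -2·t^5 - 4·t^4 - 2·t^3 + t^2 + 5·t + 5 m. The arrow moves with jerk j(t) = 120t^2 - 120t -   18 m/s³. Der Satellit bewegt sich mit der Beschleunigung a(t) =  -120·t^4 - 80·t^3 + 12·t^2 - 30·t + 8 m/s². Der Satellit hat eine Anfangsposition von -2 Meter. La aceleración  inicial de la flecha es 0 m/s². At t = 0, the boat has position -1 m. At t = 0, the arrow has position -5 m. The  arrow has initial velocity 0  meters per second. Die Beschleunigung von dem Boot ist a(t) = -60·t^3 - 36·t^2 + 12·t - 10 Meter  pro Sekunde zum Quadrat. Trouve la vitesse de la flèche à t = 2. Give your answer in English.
To solve this, we need to take 2 integrals of our jerk equation j(t) = 120·t^2 - 120·t - 18. The antiderivative of jerk is acceleration. Using a(0) = 0, we get a(t) = 2·t·(20·t^2 - 30·t - 9). The antiderivative of acceleration, with v(0) = 0, gives velocity: v(t) = t^2·(10·t^2 - 20·t - 9). We have velocity v(t) = t^2·(10·t^2 - 20·t - 9). Substituting t = 2: v(2) = -36.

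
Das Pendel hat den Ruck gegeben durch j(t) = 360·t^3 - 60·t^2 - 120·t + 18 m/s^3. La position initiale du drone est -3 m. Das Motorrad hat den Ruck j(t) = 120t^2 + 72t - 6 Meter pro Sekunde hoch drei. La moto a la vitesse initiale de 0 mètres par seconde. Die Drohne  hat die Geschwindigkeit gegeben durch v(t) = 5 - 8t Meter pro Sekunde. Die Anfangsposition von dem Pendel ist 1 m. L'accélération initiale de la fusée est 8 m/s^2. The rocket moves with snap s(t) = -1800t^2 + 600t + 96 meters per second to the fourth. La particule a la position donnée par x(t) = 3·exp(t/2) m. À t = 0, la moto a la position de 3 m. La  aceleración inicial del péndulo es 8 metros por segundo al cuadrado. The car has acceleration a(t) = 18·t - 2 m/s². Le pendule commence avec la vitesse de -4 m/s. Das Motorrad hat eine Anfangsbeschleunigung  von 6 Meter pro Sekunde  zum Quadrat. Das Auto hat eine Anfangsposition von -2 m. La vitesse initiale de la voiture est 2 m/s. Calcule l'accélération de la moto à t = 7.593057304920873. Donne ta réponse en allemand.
Um dies zu lösen, müssen wir 1 Stammfunktion unserer Gleichung für den Ruck j(t) = 120·t^2 + 72·t - 6 finden. Die Stammfunktion von dem Ruck, mit a(0) = 6, ergibt die Beschleunigung: a(t) = 40·t^3 + 36·t^2 - 6·t + 6. Wir haben die Beschleunigung a(t) = 40·t^3 + 36·t^2 - 6·t + 6. Durch Einsetzen von t = 7.593057304920873: a(7.593057304920873) = 19546.9670864671.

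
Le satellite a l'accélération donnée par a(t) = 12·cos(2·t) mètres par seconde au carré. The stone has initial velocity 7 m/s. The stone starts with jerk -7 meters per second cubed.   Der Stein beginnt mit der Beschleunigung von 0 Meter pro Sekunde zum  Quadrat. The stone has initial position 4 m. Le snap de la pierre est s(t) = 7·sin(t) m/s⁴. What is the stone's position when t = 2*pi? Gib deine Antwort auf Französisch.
Nous devons intégrer notre équation du snap s(t) = 7·sin(t) 4 fois. La primitive du snap est le jerk. En utilisant j(0) = -7, nous obtenons j(t) = -7·cos(t). En intégrant le jerk et en utilisant la condition initiale a(0) = 0, nous obtenons a(t) = -7·sin(t). La primitive de l'accélération, avec v(0) = 7, donne la vitesse: v(t) = 7·cos(t). En intégrant la vitesse et en utilisant la condition initiale x(0) = 4, nous obtenons x(t) = 7·sin(t) + 4. Nous avons la position x(t) = 7·sin(t) + 4. En substituant t = 2*pi: x(2*pi) = 4.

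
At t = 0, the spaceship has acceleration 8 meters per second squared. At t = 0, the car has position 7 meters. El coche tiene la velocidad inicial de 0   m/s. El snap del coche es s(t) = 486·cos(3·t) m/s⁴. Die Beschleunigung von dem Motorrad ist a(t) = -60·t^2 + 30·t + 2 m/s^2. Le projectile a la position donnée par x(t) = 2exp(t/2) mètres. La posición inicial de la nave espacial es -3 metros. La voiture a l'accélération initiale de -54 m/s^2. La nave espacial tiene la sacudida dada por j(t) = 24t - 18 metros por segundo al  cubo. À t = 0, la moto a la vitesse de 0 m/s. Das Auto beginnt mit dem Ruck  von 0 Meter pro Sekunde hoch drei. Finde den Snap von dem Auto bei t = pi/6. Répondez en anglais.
Using s(t) = 486·cos(3·t) and substituting t = pi/6, we find s = 0.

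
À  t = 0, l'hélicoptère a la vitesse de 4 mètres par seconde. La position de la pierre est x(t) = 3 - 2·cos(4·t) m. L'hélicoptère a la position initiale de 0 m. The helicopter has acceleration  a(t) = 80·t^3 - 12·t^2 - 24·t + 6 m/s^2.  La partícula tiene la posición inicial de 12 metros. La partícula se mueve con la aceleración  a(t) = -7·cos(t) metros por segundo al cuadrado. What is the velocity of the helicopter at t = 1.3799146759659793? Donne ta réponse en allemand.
Ausgehend von der Beschleunigung a(t) = 80·t^3 - 12·t^2 - 24·t + 6, nehmen wir 1 Integral. Das Integral von der Beschleunigung ist die Geschwindigkeit. Mit v(0) = 4 erhalten wir v(t) = 20·t^4 - 4·t^3 - 12·t^2 + 6·t + 4. Wir haben die Geschwindigkeit v(t) = 20·t^4 - 4·t^3 - 12·t^2 + 6·t + 4. Durch Einsetzen von t = 1.3799146759659793: v(1.3799146759659793) = 51.4360255202474.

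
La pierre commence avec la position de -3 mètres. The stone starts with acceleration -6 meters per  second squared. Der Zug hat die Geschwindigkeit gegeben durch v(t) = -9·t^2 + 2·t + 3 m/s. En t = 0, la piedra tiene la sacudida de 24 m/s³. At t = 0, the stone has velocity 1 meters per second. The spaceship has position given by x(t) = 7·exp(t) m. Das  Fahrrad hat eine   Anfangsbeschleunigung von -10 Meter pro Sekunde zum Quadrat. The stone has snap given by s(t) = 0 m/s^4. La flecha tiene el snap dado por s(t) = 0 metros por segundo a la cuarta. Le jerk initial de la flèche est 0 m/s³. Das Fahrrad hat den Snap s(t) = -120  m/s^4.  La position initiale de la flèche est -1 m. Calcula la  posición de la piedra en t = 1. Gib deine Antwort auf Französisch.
Pour résoudre ceci, nous devons prendre 4 primitives de notre équation du snap s(t) = 0. En intégrant le snap et en utilisant la condition initiale j(0) = 24, nous obtenons j(t) = 24. En intégrant le jerk et en utilisant la condition initiale a(0) = -6, nous obtenons a(t) = 24·t - 6. L'intégrale de l'accélération, avec v(0) = 1, donne la vitesse: v(t) = 12·t^2 - 6·t + 1. En prenant ∫v(t)dt et en appliquant x(0) = -3, nous trouvons x(t) = 4·t^3 - 3·t^2 + t - 3. De l'équation de la position x(t) = 4·t^3 - 3·t^2 + t - 3, nous substituons t = 1 pour obtenir x = -1.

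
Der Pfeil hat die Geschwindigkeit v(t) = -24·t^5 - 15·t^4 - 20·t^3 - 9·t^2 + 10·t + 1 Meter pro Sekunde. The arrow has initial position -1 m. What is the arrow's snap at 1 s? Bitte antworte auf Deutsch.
Ausgehend von der Geschwindigkeit v(t) = -24·t^5 - 15·t^4 - 20·t^3 - 9·t^2 + 10·t + 1, nehmen wir 3 Ableitungen. Die Ableitung von der Geschwindigkeit ergibt die Beschleunigung: a(t) = -120·t^4 - 60·t^3 - 60·t^2 - 18·t + 10. Durch Ableiten von der Beschleunigung erhalten wir den Ruck: j(t) = -480·t^3 - 180·t^2 - 120·t - 18. Mit d/dt von j(t) finden wir s(t) = -1440·t^2 - 360·t - 120. Aus der Gleichung für den Snap s(t) = -1440·t^2 - 360·t - 120, setzen wir t = 1 ein und erhalten s = -1920.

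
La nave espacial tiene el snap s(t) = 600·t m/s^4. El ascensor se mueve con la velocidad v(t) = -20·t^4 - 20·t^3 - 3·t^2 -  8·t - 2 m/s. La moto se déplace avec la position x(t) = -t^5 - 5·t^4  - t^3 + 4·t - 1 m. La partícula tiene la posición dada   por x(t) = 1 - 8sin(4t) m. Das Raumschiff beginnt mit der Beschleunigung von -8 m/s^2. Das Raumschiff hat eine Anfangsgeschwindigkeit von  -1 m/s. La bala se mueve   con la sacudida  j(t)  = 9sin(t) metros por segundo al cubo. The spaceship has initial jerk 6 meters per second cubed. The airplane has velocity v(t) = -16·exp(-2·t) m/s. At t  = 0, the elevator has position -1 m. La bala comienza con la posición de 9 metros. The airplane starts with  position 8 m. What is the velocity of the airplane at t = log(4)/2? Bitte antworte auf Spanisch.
Tenemos la velocidad v(t) = -16·exp(-2·t). Sustituyendo t = log(4)/2: v(log(4)/2) = -4.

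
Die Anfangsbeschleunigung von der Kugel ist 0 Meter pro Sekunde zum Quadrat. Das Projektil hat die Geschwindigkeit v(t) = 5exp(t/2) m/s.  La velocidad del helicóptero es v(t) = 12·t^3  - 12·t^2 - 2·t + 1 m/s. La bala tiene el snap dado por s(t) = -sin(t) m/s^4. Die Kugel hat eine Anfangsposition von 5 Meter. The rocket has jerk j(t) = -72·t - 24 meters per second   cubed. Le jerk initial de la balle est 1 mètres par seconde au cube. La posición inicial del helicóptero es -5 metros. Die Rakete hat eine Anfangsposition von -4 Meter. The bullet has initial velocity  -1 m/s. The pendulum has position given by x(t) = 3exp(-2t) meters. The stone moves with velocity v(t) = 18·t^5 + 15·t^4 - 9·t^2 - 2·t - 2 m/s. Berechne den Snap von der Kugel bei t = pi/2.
Wir haben den Snap s(t) = -sin(t). Durch Einsetzen von t = pi/2: s(pi/2) = -1.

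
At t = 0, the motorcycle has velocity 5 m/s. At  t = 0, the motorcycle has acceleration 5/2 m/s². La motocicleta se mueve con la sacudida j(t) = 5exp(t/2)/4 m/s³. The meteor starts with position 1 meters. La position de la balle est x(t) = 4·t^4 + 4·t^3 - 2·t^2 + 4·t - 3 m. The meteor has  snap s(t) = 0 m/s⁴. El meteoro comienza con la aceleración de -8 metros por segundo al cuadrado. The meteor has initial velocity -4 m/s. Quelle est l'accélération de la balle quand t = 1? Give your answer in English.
We must differentiate our position equation x(t) = 4·t^4 + 4·t^3 - 2·t^2 + 4·t - 3 2 times. Taking d/dt of x(t), we find v(t) = 16·t^3 + 12·t^2 - 4·t + 4. The derivative of velocity gives acceleration: a(t) = 48·t^2 + 24·t - 4. Using a(t) = 48·t^2 + 24·t - 4 and substituting t = 1, we find a = 68.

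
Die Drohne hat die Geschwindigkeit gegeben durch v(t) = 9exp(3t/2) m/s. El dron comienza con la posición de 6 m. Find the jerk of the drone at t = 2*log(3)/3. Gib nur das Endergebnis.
j(2*log(3)/3) = 243/4.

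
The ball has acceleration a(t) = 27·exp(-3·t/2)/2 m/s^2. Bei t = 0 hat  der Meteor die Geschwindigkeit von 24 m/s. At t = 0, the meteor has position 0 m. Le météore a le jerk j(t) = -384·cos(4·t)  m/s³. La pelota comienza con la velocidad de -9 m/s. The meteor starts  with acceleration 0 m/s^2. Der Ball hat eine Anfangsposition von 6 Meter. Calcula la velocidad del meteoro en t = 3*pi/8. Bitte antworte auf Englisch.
Starting from jerk j(t) = -384·cos(4·t), we take 2 integrals. Finding the integral of j(t) and using a(0) = 0: a(t) = -96·sin(4·t). The antiderivative of acceleration, with v(0) = 24, gives velocity: v(t) = 24·cos(4·t). We have velocity v(t) = 24·cos(4·t). Substituting t = 3*pi/8: v(3*pi/8) = 0.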